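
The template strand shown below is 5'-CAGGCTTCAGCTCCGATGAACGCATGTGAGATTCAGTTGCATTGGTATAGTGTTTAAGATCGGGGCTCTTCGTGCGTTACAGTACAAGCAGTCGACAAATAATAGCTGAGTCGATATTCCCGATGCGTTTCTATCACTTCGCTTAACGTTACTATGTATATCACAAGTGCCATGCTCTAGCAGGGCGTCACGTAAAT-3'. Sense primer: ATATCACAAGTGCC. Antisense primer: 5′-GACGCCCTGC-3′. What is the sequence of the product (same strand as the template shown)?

Forward primer ATATCACAAGTGCC is found on the top strand at positions 158–171.
Taking the reverse complement of GACGCCCTGC gives GCAGGGCGTC, found at positions 180–189 on the template; the primer anneals here to the top strand with its 3' end pointing upstream.
The product is the template from position 158 through 189 (32 bp).

5'-ATATCACAAGTGCCATGCTCTAGCAGGGCGTC-3'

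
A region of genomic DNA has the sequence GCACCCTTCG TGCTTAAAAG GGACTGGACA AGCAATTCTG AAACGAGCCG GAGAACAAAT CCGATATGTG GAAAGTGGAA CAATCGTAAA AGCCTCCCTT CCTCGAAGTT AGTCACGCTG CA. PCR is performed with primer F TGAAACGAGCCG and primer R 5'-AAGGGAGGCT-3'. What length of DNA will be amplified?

Forward primer TGAAACGAGCCG is found on the top strand at positions 39–50.
The reverse primer's reverse complement is AGCCTCCCTT, which matches the template at positions 91–100.
Amplicon spans positions 39–100: 62 bp.

62 bp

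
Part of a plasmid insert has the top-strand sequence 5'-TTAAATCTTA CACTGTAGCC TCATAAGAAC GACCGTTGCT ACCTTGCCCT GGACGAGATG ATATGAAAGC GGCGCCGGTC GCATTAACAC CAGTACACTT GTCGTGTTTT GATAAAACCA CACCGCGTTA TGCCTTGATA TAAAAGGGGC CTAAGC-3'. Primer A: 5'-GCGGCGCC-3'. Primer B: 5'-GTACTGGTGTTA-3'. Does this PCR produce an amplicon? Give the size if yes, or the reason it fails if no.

Yes — a 28 bp product.

Primer A (GCGGCGCC) matches the top strand at positions 69–76; it acts as a forward primer.
Primer B's reverse complement is TAACACCAGTAC, matching the top strand at positions 85–96; it acts as a reverse primer.
The 3' ends face each other across positions 69–96, giving a 28 bp product.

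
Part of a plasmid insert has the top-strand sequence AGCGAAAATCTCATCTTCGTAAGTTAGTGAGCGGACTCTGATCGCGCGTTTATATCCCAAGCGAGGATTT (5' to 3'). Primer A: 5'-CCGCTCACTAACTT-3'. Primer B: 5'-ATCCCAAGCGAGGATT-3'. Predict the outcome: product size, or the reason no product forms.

No product — the primers' 3' ends point away from each other.

Primer A (CCGCTCACTAACTT) has reverse complement AAGTTAGTGAGCGG, which matches the top strand at positions 21–34; primer A anneals to the top strand there with its 3' end pointing upstream toward position 21.
Primer B (ATCCCAAGCGAGGATT) matches the top strand directly at positions 54–69; it anneals to the bottom strand with its 3' end pointing downstream toward position 69.
The 3' ends diverge (primer A extends toward position 1, primer B toward position 70), so the primers never converge on a shared product.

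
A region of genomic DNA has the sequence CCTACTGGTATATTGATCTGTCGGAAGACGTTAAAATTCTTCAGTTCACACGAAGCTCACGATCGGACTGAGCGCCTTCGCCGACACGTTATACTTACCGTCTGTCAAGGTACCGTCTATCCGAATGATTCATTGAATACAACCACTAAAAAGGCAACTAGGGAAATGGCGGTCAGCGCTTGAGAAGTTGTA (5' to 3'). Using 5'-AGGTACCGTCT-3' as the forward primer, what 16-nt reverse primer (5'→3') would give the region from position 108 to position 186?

The product's 3' end on the top strand is position 186.
The reverse primer anneals to the top strand over positions 171–186, i.e. to GGTCAGCGCTTGAGAA.
Its sequence written 5'→3' is the reverse complement: TTCTCAAGCGCTGACC.

5'-TTCTCAAGCGCTGACC-3'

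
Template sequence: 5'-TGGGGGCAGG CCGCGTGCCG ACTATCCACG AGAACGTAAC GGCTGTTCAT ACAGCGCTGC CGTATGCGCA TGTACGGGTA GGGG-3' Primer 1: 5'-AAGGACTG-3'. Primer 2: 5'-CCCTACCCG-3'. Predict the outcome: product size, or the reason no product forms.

No product — primer 1 has no binding site in the template.

Primer 1 (AAGGACTG) does not match the top strand, and its reverse complement CAGTCCTT does not match either.
With no annealing site for primer 1, no amplification occurs.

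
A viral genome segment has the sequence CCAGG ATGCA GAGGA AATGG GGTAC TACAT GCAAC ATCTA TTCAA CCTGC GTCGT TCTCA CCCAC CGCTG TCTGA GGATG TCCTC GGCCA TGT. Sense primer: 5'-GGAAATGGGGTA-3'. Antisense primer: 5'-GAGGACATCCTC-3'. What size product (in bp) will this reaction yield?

73 bp

The forward primer matches the template at positions 13–24.
Reverse complement of the reverse primer: GAGGATGTCCTC. This occurs on the top strand at positions 74–85.
The product runs from position 13 to position 85, so its length is 85 − 13 + 1 = 73 bp.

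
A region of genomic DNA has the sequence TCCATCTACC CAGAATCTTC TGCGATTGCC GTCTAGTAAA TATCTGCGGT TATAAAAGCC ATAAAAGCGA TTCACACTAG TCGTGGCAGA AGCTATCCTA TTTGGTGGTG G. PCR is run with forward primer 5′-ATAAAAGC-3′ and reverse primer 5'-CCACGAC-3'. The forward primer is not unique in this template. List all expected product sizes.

35 bp, 26 bp

The forward primer ATAAAAGC matches the top strand at positions 52–59, 61–68.
The reverse primer's reverse complement is GTCGTGG, matching at positions 80–86.
Each forward site pairs with the reverse site to give a product ending at position 86: sizes 35, 26 bp.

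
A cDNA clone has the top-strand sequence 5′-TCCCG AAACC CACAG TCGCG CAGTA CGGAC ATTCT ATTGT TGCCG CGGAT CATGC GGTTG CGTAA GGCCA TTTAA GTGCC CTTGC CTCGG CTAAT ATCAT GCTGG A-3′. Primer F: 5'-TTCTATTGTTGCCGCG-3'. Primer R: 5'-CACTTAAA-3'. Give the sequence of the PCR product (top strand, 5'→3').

Scanning the template, TTCTATTGTTGCCGCG occurs at positions 32–47; this primer anneals to the bottom strand there with its 3' end pointing downstream.
Reverse complement of the reverse primer: TTTAAGTG. This occurs on the top strand at positions 71–78.
The product is the template from position 32 through 78 (47 bp).

5'-TTCTATTGTTGCCGCGGATCATGCGGTTGCGTAAGGCCATTTAAGTG-3'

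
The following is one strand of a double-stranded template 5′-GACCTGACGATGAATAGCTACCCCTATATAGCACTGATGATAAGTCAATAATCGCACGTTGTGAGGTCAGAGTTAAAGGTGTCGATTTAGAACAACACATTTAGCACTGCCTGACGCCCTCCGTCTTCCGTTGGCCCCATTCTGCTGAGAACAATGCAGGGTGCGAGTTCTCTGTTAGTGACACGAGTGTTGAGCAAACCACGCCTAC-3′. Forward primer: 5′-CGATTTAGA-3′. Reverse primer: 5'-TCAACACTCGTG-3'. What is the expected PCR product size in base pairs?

111 bp

Scanning the template, CGATTTAGA occurs at positions 83–91; this primer anneals to the bottom strand there with its 3' end pointing downstream.
The reverse primer's reverse complement is CACGAGTGTTGA, which matches the template at positions 182–193.
The product runs from position 83 to position 193, so its length is 193 − 83 + 1 = 111 bp.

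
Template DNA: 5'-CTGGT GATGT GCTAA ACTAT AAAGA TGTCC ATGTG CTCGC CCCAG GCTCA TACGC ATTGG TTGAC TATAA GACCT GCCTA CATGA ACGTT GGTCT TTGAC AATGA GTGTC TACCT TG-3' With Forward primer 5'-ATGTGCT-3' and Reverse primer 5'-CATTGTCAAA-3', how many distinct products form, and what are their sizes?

The forward primer ATGTGCT matches the top strand at positions 7–13, 31–37.
The reverse primer's reverse complement is TTTGACAATG, matching at positions 95–104.
Each forward site pairs with the reverse site to give a product ending at position 104: sizes 98, 74 bp.

Two products: 98 bp, 74 bp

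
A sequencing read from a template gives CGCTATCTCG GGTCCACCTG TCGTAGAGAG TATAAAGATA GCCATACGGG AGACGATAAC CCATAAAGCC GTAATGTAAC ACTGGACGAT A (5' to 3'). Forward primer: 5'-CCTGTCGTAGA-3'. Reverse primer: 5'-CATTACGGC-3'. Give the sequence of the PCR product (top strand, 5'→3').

5'-CCTGTCGTAGAGAGTATAAAGATAGCCATACGGGAGACGATAACCCATAAAGCCGTAATG-3'

Forward primer CCTGTCGTAGA is found on the top strand at positions 17–27.
The reverse primer's reverse complement is GCCGTAATG, which matches the template at positions 68–76.
The product is the template from position 17 through 76 (60 bp).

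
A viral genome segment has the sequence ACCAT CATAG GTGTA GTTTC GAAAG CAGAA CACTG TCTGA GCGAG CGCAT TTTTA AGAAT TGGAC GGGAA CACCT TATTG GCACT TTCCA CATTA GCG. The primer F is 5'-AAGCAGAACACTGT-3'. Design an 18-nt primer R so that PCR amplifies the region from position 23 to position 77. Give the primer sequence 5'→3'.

5'-TAAGGTGTTCCCGTCCAA-3'

The product's 3' end on the top strand is position 77.
The reverse primer anneals to the top strand over positions 60–77, i.e. to TTGGACGGGAACACCTTA.
Its sequence written 5'→3' is the reverse complement: TAAGGTGTTCCCGTCCAA.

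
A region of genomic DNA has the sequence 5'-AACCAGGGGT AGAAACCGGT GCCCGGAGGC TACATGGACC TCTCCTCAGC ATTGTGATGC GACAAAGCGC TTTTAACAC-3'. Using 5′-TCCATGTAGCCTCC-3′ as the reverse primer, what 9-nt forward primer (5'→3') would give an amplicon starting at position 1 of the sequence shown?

5'-AACCAGGGG-3'

The reverse primer's reverse complement GGAGGCTACATGGA matches the template at positions 25–38; the product starts at position 1.
The forward primer is identical to the top strand over positions 1–9: AACCAGGGG.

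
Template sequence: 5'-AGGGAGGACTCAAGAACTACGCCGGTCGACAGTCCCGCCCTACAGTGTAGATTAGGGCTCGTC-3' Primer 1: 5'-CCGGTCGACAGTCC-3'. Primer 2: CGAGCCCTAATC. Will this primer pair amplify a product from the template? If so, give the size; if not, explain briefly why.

Primer 1 (CCGGTCGACAGTCC) matches the top strand at positions 22–35; it acts as a forward primer.
Primer 2's reverse complement is GATTAGGGCTCG, matching the top strand at positions 50–61; it acts as a reverse primer.
The 3' ends face each other across positions 22–61, giving a 40 bp product.

Yes — a 40 bp product.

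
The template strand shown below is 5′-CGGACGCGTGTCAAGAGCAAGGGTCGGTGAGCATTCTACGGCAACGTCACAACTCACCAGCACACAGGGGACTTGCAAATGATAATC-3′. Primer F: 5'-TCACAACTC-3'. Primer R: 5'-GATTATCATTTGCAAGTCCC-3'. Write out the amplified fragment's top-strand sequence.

Forward primer TCACAACTC is found on the top strand at positions 47–55.
Taking the reverse complement of GATTATCATTTGCAAGTCCC gives GGGACTTGCAAATGATAATC, found at positions 68–87 on the template; the primer anneals here to the top strand with its 3' end pointing upstream.
The product is the template from position 47 through 87 (41 bp).

5'-TCACAACTCACCAGCACACAGGGGACTTGCAAATGATAATC-3'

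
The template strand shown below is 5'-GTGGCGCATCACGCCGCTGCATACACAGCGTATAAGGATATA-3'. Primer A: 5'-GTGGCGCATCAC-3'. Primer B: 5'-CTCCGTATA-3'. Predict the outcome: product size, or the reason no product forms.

No product — primer B has no binding site in the template.

Primer B (CTCCGTATA) does not match the top strand, and its reverse complement TATACGGAG does not match either.
With no annealing site for primer B, no amplification occurs.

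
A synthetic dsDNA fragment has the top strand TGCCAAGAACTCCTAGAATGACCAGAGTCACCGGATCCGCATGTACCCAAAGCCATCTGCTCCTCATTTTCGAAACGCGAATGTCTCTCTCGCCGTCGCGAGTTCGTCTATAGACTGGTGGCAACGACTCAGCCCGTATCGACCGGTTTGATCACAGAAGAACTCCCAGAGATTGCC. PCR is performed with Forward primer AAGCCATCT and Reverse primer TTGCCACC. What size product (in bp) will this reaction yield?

Forward primer AAGCCATCT is found on the top strand at positions 50–58.
Taking the reverse complement of TTGCCACC gives GGTGGCAA, found at positions 117–124 on the template; the primer anneals here to the top strand with its 3' end pointing upstream.
Amplicon spans positions 50–124: 75 bp.

75 bp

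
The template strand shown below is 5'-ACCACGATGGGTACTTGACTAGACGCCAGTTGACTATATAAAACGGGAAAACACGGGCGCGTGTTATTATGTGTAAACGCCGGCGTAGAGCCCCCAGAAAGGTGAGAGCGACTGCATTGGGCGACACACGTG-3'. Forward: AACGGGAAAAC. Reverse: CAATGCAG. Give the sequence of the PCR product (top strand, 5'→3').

5'-AACGGGAAAACACGGGCGCGTGTTATTATGTGTAAACGCCGGCGTAGAGCCCCCAGAAAGGTGAGAGCGACTGCATTG-3'

Scanning the template, AACGGGAAAAC occurs at positions 42–52; this primer anneals to the bottom strand there with its 3' end pointing downstream.
The reverse primer's reverse complement is CTGCATTG, which matches the template at positions 112–119.
The product is the template from position 42 through 119 (78 bp).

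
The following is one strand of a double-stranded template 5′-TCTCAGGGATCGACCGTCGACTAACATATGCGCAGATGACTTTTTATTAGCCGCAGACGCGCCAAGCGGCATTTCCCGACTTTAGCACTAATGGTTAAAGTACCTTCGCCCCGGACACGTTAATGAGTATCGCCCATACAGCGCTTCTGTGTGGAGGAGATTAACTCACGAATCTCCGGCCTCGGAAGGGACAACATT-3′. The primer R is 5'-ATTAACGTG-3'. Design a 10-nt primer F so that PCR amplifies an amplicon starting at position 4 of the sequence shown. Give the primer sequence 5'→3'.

The reverse primer's reverse complement CACGTTAAT matches the template at positions 116–124; the product starts at position 4.
The forward primer is identical to the top strand over positions 4–13: CAGGGATCGA.

5'-CAGGGATCGA-3'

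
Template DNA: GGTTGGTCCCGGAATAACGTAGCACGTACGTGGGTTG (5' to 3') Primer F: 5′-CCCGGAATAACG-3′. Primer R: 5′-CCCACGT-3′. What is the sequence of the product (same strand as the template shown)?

5'-CCCGGAATAACGTAGCACGTACGTGGG-3'

Scanning the template, CCCGGAATAACG occurs at positions 8–19; this primer anneals to the bottom strand there with its 3' end pointing downstream.
Taking the reverse complement of CCCACGT gives ACGTGGG, found at positions 28–34 on the template; the primer anneals here to the top strand with its 3' end pointing upstream.
The product is the template from position 8 through 34 (27 bp).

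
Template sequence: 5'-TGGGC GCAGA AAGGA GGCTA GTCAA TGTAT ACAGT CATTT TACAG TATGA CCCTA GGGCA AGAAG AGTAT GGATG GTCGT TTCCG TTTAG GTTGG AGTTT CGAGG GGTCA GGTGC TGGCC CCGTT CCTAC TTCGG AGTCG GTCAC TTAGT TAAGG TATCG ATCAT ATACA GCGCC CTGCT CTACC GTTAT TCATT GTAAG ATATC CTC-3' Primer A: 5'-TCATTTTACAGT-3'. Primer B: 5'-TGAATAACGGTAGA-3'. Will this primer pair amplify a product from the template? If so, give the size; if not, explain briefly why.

Primer A (TCATTTTACAGT) matches the top strand at positions 35–46; it acts as a forward primer.
Primer B's reverse complement is TCTACCGTTATTCA, matching the top strand at positions 180–193; it acts as a reverse primer.
The 3' ends face each other across positions 35–193, giving a 159 bp product.

Yes — a 159 bp product.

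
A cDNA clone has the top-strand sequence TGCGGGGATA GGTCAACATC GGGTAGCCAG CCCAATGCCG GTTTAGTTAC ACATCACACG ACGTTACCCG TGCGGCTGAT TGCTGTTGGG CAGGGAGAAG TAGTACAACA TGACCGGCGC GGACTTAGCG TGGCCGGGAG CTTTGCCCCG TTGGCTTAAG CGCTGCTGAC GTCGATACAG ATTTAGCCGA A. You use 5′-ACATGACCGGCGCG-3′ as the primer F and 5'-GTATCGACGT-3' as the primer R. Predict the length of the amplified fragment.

71 bp

Forward primer ACATGACCGGCGCG is found on the top strand at positions 108–121.
Taking the reverse complement of GTATCGACGT gives ACGTCGATAC, found at positions 169–178 on the template; the primer anneals here to the top strand with its 3' end pointing upstream.
The product runs from position 108 to position 178, so its length is 178 − 108 + 1 = 71 bp.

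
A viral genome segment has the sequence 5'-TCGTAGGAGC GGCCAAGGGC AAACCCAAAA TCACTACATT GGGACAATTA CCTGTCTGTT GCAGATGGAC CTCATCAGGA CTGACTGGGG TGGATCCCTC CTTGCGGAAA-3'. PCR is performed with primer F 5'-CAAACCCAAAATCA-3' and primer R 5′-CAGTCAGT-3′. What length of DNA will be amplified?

The forward primer matches the template at positions 20–33.
Taking the reverse complement of CAGTCAGT gives ACTGACTG, found at positions 80–87 on the template; the primer anneals here to the top strand with its 3' end pointing upstream.
Product length = (reverse-primer end) − (forward-primer start) + 1 = 87 − 20 + 1 = 68 bp.

68 bp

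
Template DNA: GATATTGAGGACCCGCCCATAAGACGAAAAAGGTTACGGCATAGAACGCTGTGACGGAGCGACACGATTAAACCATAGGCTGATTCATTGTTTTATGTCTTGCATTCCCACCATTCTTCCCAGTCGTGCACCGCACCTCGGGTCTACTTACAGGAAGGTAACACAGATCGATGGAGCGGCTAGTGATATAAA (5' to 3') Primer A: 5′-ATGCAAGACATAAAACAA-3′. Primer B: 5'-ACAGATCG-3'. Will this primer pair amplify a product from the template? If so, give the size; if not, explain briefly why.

No product — the primers' 3' ends point away from each other.

Primer A (ATGCAAGACATAAAACAA) has reverse complement TTGTTTTATGTCTTGCAT, which matches the top strand at positions 88–105; primer A anneals to the top strand there with its 3' end pointing upstream toward position 88.
Primer B (ACAGATCG) matches the top strand directly at positions 163–170; it anneals to the bottom strand with its 3' end pointing downstream toward position 170.
The 3' ends diverge (primer A extends toward position 1, primer B toward position 192), so the primers never converge on a shared product.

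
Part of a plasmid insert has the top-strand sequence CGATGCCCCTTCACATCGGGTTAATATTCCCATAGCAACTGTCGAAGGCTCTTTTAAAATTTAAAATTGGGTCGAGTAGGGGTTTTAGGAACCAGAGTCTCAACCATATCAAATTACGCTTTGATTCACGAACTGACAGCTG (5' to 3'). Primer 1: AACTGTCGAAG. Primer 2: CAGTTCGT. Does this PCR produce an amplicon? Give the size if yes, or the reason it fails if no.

Yes — a 99 bp product.

Primer 1 (AACTGTCGAAG) matches the top strand at positions 37–47; it acts as a forward primer.
Primer 2's reverse complement is ACGAACTG, matching the top strand at positions 128–135; it acts as a reverse primer.
The 3' ends face each other across positions 37–135, giving a 99 bp product.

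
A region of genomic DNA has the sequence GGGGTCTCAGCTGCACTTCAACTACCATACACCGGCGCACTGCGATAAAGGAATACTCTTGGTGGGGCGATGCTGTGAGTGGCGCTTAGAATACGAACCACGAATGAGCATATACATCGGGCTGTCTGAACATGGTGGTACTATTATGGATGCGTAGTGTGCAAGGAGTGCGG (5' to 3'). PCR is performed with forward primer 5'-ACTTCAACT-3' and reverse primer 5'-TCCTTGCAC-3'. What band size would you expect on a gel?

153 bp

Scanning the template, ACTTCAACT occurs at positions 15–23; this primer anneals to the bottom strand there with its 3' end pointing downstream.
Reverse complement of the reverse primer: GTGCAAGGA. This occurs on the top strand at positions 159–167.
Product length = (reverse-primer end) − (forward-primer start) + 1 = 167 − 15 + 1 = 153 bp.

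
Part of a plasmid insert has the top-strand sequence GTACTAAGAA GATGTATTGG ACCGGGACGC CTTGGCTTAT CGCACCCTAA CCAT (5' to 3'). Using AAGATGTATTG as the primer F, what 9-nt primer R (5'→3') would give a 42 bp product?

The forward primer binds at positions 9–19, so a 42 bp product ends at position 9 + 42 − 1 = 50.
The reverse primer anneals to the top strand over positions 42–50, i.e. to GCACCCTAA.
Its sequence written 5'→3' is the reverse complement: TTAGGGTGC.

5'-TTAGGGTGC-3'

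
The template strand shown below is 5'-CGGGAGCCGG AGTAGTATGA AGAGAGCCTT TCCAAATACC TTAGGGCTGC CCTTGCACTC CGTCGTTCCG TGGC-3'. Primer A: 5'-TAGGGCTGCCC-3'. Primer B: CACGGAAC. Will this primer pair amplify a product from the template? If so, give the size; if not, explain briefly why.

Primer A (TAGGGCTGCCC) matches the top strand at positions 42–52; it acts as a forward primer.
Primer B's reverse complement is GTTCCGTG, matching the top strand at positions 65–72; it acts as a reverse primer.
The 3' ends face each other across positions 42–72, giving a 31 bp product.

Yes — a 31 bp product.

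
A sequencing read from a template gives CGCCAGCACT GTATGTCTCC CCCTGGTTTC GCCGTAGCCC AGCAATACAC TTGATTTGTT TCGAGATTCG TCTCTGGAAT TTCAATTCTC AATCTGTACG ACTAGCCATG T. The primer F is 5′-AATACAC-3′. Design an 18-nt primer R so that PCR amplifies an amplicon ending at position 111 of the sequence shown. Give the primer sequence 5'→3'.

The forward primer binds at positions 44–50; the product's 3' end on the top strand is position 111.
The reverse primer anneals to the top strand over positions 94–111, i.e. to CTGTACGACTAGCCATGT.
Its sequence written 5'→3' is the reverse complement: ACATGGCTAGTCGTACAG.

5'-ACATGGCTAGTCGTACAG-3'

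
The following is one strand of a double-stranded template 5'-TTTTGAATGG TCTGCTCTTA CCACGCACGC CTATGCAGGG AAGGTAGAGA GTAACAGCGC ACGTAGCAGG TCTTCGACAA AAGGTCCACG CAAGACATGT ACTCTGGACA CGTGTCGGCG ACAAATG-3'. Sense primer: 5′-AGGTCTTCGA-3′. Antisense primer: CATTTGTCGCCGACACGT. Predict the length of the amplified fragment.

60 bp

Forward primer AGGTCTTCGA is found on the top strand at positions 68–77.
The reverse primer's reverse complement is ACGTGTCGGCGACAAATG, which matches the template at positions 110–127.
The product runs from position 68 to position 127, so its length is 127 − 68 + 1 = 60 bp.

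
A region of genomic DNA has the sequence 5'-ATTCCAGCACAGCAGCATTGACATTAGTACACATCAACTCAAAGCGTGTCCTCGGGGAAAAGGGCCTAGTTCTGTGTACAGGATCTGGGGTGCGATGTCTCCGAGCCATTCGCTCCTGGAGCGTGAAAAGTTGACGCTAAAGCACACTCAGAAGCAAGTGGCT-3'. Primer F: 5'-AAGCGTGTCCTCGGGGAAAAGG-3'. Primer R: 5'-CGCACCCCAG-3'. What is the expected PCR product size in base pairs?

53 bp

Forward primer AAGCGTGTCCTCGGGGAAAAGG is found on the top strand at positions 42–63.
Reverse complement of the reverse primer: CTGGGGTGCG. This occurs on the top strand at positions 85–94.
Amplicon spans positions 42–94: 53 bp.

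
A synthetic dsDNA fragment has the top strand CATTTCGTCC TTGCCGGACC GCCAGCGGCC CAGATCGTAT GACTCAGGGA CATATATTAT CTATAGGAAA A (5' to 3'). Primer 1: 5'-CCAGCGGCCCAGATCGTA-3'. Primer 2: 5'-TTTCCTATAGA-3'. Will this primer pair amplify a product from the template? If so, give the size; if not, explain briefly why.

Yes — a 49 bp product.

Primer 1 (CCAGCGGCCCAGATCGTA) matches the top strand at positions 22–39; it acts as a forward primer.
Primer 2's reverse complement is TCTATAGGAAA, matching the top strand at positions 60–70; it acts as a reverse primer.
The 3' ends face each other across positions 22–70, giving a 49 bp product.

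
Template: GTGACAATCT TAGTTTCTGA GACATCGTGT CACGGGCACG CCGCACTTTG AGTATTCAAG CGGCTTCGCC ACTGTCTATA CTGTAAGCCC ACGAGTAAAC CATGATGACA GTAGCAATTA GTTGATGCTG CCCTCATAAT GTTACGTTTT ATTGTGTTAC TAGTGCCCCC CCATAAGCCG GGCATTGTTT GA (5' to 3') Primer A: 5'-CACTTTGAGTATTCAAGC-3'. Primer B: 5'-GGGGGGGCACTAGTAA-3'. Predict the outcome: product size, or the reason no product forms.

Yes — a 129 bp product.

Primer A (CACTTTGAGTATTCAAGC) matches the top strand at positions 44–61; it acts as a forward primer.
Primer B's reverse complement is TTACTAGTGCCCCCCC, matching the top strand at positions 157–172; it acts as a reverse primer.
The 3' ends face each other across positions 44–172, giving a 129 bp product.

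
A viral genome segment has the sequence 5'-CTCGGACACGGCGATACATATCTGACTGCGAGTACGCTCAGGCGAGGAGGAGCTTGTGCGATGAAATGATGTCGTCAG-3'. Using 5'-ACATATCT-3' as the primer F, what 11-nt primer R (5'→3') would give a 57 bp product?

The forward primer binds at positions 16–23, so a 57 bp product ends at position 16 + 57 − 1 = 72.
The reverse primer anneals to the top strand over positions 62–72, i.e. to TGAAATGATGT.
Its sequence written 5'→3' is the reverse complement: ACATCATTTCA.

5'-ACATCATTTCA-3'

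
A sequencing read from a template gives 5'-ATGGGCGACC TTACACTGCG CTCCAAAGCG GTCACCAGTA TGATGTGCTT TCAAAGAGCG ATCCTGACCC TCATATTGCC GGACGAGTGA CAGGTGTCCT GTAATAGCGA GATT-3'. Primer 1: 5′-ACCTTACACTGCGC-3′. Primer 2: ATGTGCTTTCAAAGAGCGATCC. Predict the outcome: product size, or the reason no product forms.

Primer 1 (ACCTTACACTGCGC) matches the top strand at positions 8–21 (3' end points downstream).
Primer 2 (ATGTGCTTTCAAAGAGCGATCC) also matches the top strand directly, at positions 43–64 — its reverse complement GGATCGCTCTTTGAAAGCACAT is not present.
Both primers anneal to the bottom strand with 3' ends pointing the same way, so neither can prime synthesis back toward the other.

No product — both primers anneal to the same strand and extend in the same direction.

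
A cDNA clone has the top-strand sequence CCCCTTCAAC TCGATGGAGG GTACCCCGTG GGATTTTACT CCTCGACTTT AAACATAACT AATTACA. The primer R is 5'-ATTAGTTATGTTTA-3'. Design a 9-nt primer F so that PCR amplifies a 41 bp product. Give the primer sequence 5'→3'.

The reverse primer's reverse complement TAAACATAACTAAT matches the template at positions 50–63, so the product ends at position 63.
A 41 bp product then starts at position 63 − 41 + 1 = 23.
The forward primer is identical to the top strand there: ACCCCGTGG.

5'-ACCCCGTGG-3'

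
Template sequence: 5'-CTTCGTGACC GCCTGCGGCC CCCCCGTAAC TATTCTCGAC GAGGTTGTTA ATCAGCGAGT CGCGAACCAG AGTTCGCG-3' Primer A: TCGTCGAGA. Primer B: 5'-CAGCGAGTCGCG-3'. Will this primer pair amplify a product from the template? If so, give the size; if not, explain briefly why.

No product — the primers' 3' ends point away from each other.

Primer A (TCGTCGAGA) has reverse complement TCTCGACGA, which matches the top strand at positions 34–42; primer A anneals to the top strand there with its 3' end pointing upstream toward position 34.
Primer B (CAGCGAGTCGCG) matches the top strand directly at positions 53–64; it anneals to the bottom strand with its 3' end pointing downstream toward position 64.
The 3' ends diverge (primer A extends toward position 1, primer B toward position 78), so the primers never converge on a shared product.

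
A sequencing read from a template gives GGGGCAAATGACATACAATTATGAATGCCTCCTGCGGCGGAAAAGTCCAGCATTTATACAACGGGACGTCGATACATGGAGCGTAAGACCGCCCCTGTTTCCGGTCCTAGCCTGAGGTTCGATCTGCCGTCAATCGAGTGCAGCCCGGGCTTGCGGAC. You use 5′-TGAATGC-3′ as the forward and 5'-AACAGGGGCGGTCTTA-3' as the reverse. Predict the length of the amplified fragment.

78 bp

Forward primer TGAATGC is found on the top strand at positions 22–28.
Reverse complement of the reverse primer: TAAGACCGCCCCTGTT. This occurs on the top strand at positions 84–99.
Product length = (reverse-primer end) − (forward-primer start) + 1 = 99 − 22 + 1 = 78 bp.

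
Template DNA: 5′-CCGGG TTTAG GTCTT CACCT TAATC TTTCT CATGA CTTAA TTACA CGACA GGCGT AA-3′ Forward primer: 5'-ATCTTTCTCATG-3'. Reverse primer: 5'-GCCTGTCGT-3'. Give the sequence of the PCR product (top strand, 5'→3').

5'-ATCTTTCTCATGACTTAATTACACGACAGGC-3'

The forward primer matches the template at positions 23–34.
Reverse complement of the reverse primer: ACGACAGGC. This occurs on the top strand at positions 45–53.
The product is the template from position 23 through 53 (31 bp).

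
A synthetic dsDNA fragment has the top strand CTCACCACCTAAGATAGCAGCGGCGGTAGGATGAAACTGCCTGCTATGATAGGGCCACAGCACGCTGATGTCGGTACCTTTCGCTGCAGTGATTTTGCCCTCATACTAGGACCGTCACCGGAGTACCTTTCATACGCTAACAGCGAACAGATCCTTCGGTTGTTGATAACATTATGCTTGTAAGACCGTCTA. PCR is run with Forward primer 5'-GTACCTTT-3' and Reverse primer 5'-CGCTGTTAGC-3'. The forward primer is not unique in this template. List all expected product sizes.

The forward primer GTACCTTT matches the top strand at positions 74–81, 123–130.
The reverse primer's reverse complement is GCTAACAGCG, matching at positions 136–145.
Each forward site pairs with the reverse site to give a product ending at position 145: sizes 72, 23 bp.

72 bp, 23 bp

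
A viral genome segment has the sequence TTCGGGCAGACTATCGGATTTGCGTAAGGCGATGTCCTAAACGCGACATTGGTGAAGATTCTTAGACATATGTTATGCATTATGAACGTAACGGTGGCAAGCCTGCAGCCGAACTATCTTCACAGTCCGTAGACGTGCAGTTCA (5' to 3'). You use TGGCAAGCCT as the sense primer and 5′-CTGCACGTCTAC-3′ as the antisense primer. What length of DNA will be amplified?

46 bp

Forward primer TGGCAAGCCT is found on the top strand at positions 95–104.
Taking the reverse complement of CTGCACGTCTAC gives GTAGACGTGCAG, found at positions 129–140 on the template; the primer anneals here to the top strand with its 3' end pointing upstream.
Product length = (reverse-primer end) − (forward-primer start) + 1 = 140 − 95 + 1 = 46 bp.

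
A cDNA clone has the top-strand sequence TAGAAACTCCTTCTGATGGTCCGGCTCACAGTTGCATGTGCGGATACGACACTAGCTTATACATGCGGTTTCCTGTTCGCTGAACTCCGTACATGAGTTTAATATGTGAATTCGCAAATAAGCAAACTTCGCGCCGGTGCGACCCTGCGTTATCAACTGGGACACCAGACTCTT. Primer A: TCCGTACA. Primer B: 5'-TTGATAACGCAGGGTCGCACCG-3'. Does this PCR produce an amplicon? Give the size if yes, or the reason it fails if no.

Primer A (TCCGTACA) matches the top strand at positions 86–93; it acts as a forward primer.
Primer B's reverse complement is CGGTGCGACCCTGCGTTATCAA, matching the top strand at positions 135–156; it acts as a reverse primer.
The 3' ends face each other across positions 86–156, giving a 71 bp product.

Yes — a 71 bp product.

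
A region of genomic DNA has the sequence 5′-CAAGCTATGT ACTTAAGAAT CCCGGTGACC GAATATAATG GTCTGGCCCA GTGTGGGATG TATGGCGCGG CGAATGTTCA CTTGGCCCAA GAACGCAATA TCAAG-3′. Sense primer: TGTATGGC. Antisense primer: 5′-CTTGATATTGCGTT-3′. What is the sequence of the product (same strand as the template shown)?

Scanning the template, TGTATGGC occurs at positions 59–66; this primer anneals to the bottom strand there with its 3' end pointing downstream.
The reverse primer's reverse complement is AACGCAATATCAAG, which matches the template at positions 92–105.
The product is the template from position 59 through 105 (47 bp).

5'-TGTATGGCGCGGCGAATGTTCACTTGGCCCAAGAACGCAATATCAAG-3'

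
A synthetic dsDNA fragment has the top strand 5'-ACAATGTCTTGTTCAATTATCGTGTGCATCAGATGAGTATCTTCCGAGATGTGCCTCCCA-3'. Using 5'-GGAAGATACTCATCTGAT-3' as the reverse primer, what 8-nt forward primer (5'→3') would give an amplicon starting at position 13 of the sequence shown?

5'-TCAATTAT-3'

The reverse primer's reverse complement ATCAGATGAGTATCTTCC matches the template at positions 28–45; the product starts at position 13.
The forward primer is identical to the top strand over positions 13–20: TCAATTAT.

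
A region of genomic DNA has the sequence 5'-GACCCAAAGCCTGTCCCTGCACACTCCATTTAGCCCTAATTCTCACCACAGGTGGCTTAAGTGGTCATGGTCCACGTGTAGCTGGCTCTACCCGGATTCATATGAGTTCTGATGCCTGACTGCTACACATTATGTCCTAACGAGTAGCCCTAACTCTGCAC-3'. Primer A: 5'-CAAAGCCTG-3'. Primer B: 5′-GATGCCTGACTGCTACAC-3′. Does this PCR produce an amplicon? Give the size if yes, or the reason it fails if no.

Primer A (CAAAGCCTG) matches the top strand at positions 5–13 (3' end points downstream).
Primer B (GATGCCTGACTGCTACAC) also matches the top strand directly, at positions 111–128 — its reverse complement GTGTAGCAGTCAGGCATC is not present.
Both primers anneal to the bottom strand with 3' ends pointing the same way, so neither can prime synthesis back toward the other.

No product — both primers anneal to the same strand and extend in the same direction.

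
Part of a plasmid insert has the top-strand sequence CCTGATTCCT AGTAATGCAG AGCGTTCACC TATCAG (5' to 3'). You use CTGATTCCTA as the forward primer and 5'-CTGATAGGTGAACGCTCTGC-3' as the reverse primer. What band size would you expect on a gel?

The forward primer matches the template at positions 2–11.
Taking the reverse complement of CTGATAGGTGAACGCTCTGC gives GCAGAGCGTTCACCTATCAG, found at positions 17–36 on the template; the primer anneals here to the top strand with its 3' end pointing upstream.
Amplicon spans positions 2–36: 35 bp.

35 bp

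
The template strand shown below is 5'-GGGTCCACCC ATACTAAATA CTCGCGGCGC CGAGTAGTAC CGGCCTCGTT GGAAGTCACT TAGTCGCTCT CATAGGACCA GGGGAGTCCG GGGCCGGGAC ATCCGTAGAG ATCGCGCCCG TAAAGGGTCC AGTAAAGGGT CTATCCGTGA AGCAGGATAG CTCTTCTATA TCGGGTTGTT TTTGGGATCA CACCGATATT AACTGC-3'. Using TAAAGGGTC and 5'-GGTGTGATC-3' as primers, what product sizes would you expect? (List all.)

74 bp, 62 bp

The forward primer TAAAGGGTC matches the top strand at positions 121–129, 133–141.
The reverse primer's reverse complement is GATCACACC, matching at positions 186–194.
Each forward site pairs with the reverse site to give a product ending at position 194: sizes 74, 62 bp.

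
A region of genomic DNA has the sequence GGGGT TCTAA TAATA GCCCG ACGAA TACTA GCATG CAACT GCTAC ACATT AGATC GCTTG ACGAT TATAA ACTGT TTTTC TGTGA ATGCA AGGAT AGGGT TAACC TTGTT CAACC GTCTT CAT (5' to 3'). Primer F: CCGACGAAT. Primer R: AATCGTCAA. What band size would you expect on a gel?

The forward primer matches the template at positions 18–26.
Reverse complement of the reverse primer: TTGACGATT. This occurs on the top strand at positions 58–66.
The product runs from position 18 to position 66, so its length is 66 − 18 + 1 = 49 bp.

49 bp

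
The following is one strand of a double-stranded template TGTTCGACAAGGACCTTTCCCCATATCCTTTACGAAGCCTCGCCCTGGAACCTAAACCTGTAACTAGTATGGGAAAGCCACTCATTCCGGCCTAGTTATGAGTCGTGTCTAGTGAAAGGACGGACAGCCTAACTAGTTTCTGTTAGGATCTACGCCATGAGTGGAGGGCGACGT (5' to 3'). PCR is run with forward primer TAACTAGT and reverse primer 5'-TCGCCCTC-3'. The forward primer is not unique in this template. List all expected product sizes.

111 bp, 42 bp

The forward primer TAACTAGT matches the top strand at positions 61–68, 130–137.
The reverse primer's reverse complement is GAGGGCGA, matching at positions 164–171.
Each forward site pairs with the reverse site to give a product ending at position 171: sizes 111, 42 bp.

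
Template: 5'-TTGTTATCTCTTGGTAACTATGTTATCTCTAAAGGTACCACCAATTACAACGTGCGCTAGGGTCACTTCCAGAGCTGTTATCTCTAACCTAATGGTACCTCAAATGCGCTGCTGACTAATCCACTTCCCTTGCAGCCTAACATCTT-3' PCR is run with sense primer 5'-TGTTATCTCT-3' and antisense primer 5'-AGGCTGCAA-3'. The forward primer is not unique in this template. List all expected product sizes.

137 bp, 118 bp, 63 bp

The forward primer TGTTATCTCT matches the top strand at positions 2–11, 21–30, 76–85.
The reverse primer's reverse complement is TTGCAGCCT, matching at positions 130–138.
Each forward site pairs with the reverse site to give a product ending at position 138: sizes 137, 118, 63 bp.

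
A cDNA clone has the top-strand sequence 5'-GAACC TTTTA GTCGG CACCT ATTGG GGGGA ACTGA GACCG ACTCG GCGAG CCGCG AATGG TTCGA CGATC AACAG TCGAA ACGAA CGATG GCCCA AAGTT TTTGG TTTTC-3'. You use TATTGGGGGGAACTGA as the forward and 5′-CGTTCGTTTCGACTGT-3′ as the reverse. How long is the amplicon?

Forward primer TATTGGGGGGAACTGA is found on the top strand at positions 20–35.
Reverse complement of the reverse primer: ACAGTCGAAACGAACG. This occurs on the top strand at positions 72–87.
The product runs from position 20 to position 87, so its length is 87 − 20 + 1 = 68 bp.

68 bp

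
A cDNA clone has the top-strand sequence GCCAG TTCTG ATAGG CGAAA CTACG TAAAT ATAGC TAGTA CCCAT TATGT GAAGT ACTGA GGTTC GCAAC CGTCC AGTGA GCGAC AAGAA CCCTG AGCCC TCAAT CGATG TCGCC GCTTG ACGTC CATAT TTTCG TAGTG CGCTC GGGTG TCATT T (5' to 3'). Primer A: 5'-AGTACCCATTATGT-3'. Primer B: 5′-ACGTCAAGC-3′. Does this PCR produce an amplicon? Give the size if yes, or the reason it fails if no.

Primer A (AGTACCCATTATGT) matches the top strand at positions 37–50; it acts as a forward primer.
Primer B's reverse complement is GCTTGACGT, matching the top strand at positions 116–124; it acts as a reverse primer.
The 3' ends face each other across positions 37–124, giving an 88 bp product.

Yes — an 88 bp product.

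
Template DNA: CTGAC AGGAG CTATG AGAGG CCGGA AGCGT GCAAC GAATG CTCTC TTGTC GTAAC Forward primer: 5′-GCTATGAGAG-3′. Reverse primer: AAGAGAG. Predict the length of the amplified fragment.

Forward primer GCTATGAGAG is found on the top strand at positions 10–19.
Taking the reverse complement of AAGAGAG gives CTCTCTT, found at positions 41–47 on the template; the primer anneals here to the top strand with its 3' end pointing upstream.
Product length = (reverse-primer end) − (forward-primer start) + 1 = 47 − 10 + 1 = 38 bp.

38 bp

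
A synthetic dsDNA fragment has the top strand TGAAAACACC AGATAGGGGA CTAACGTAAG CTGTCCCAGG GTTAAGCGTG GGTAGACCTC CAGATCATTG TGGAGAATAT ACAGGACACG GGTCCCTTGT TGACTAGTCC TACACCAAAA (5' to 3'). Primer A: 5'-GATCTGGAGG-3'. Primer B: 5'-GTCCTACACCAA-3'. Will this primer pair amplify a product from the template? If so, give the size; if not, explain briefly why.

No product — the primers' 3' ends point away from each other.

Primer A (GATCTGGAGG) has reverse complement CCTCCAGATC, which matches the top strand at positions 57–66; primer A anneals to the top strand there with its 3' end pointing upstream toward position 57.
Primer B (GTCCTACACCAA) matches the top strand directly at positions 107–118; it anneals to the bottom strand with its 3' end pointing downstream toward position 118.
The 3' ends diverge (primer A extends toward position 1, primer B toward position 120), so the primers never converge on a shared product.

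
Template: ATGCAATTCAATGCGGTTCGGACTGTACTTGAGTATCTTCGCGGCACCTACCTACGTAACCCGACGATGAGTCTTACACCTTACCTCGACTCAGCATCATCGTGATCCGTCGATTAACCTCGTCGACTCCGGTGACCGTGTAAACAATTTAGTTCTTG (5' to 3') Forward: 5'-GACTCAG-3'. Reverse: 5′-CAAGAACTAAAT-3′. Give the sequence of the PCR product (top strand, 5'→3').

Forward primer GACTCAG is found on the top strand at positions 88–94.
Reverse complement of the reverse primer: ATTTAGTTCTTG. This occurs on the top strand at positions 147–158.
The product is the template from position 88 through 158 (71 bp).

5'-GACTCAGCATCATCGTGATCCGTCGATTAACCTCGTCGACTCCGGTGACCGTGTAAACAATTTAGTTCTTG-3'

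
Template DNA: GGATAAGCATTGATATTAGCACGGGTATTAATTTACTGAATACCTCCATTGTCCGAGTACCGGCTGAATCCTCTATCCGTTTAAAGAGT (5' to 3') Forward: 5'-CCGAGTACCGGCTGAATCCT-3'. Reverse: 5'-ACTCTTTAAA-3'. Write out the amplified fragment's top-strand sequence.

5'-CCGAGTACCGGCTGAATCCTCTATCCGTTTAAAGAGT-3'

Forward primer CCGAGTACCGGCTGAATCCT is found on the top strand at positions 53–72.
Taking the reverse complement of ACTCTTTAAA gives TTTAAAGAGT, found at positions 80–89 on the template; the primer anneals here to the top strand with its 3' end pointing upstream.
The product is the template from position 53 through 89 (37 bp).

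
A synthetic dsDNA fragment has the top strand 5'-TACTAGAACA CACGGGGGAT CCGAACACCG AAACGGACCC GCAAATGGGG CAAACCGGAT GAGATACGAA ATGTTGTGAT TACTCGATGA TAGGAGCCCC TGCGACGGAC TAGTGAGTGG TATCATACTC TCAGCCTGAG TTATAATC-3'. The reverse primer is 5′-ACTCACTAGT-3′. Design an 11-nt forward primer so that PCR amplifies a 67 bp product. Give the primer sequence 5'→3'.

5'-AAACCGGATGA-3'

The reverse primer's reverse complement ACTAGTGAGT matches the template at positions 109–118, so the product ends at position 118.
A 67 bp product then starts at position 118 − 67 + 1 = 52.
The forward primer is identical to the top strand there: AAACCGGATGA.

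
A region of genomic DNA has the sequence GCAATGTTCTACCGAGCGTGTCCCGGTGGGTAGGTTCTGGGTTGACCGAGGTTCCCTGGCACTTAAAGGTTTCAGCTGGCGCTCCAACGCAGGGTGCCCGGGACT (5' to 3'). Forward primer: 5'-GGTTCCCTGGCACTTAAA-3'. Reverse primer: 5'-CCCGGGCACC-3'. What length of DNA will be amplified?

53 bp

Forward primer GGTTCCCTGGCACTTAAA is found on the top strand at positions 50–67.
The reverse primer's reverse complement is GGTGCCCGGG, which matches the template at positions 93–102.
Amplicon spans positions 50–102: 53 bp.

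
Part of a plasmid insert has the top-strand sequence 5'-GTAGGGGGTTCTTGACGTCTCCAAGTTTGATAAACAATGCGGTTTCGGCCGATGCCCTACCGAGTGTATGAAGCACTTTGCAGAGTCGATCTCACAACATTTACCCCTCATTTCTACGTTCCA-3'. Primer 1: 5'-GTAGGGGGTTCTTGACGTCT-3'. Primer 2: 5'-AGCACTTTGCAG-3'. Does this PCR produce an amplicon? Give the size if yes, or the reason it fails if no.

Primer 1 (GTAGGGGGTTCTTGACGTCT) matches the top strand at positions 1–20 (3' end points downstream).
Primer 2 (AGCACTTTGCAG) also matches the top strand directly, at positions 72–83 — its reverse complement CTGCAAAGTGCT is not present.
Both primers anneal to the bottom strand with 3' ends pointing the same way, so neither can prime synthesis back toward the other.

No product — both primers anneal to the same strand and extend in the same direction.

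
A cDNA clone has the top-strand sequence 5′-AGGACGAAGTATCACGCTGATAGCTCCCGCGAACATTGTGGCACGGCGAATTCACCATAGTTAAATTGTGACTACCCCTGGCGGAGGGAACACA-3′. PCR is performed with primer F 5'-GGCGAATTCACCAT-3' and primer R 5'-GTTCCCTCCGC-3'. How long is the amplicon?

47 bp

Scanning the template, GGCGAATTCACCAT occurs at positions 45–58; this primer anneals to the bottom strand there with its 3' end pointing downstream.
The reverse primer's reverse complement is GCGGAGGGAAC, which matches the template at positions 81–91.
Amplicon spans positions 45–91: 47 bp.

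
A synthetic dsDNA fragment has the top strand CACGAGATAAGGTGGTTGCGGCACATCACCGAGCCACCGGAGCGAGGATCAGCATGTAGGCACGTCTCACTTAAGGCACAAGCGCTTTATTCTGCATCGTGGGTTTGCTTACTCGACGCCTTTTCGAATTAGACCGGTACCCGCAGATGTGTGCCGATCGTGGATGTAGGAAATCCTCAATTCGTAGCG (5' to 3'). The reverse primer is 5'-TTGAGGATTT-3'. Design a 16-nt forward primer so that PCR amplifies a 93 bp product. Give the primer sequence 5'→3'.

The reverse primer's reverse complement AAATCCTCAA matches the template at positions 171–180, so the product ends at position 180.
A 93 bp product then starts at position 180 − 93 + 1 = 88.
The forward primer is identical to the top strand there: TATTCTGCATCGTGGG.

5'-TATTCTGCATCGTGGG-3'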